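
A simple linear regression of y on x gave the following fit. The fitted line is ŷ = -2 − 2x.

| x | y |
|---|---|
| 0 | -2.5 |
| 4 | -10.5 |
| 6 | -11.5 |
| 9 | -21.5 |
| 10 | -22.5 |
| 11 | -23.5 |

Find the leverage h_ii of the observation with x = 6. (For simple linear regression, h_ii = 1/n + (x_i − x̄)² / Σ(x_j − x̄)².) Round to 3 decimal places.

h = 0.172

x̄ = (0 + 4 + 6 + 9 + 10 + 11)/6 = 6.66667
Σ(x − x̄)² = 44.4444 + 7.11111 + 0.444444 + 5.44444 + 11.1111 + 18.7778 = 87.3333
h = 1/6 + (-0.666667)²/87.3333 = 0.166667 + 0.00508906 = 0.172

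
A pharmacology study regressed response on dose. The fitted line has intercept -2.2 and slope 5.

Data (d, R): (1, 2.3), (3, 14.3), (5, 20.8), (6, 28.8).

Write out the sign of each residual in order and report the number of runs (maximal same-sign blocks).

4 runs

d=1: R̂ = -2.2 + 5·1 = 2.8; e = 2.3 − 2.8 = -0.5
d=3: R̂ = -2.2 + 5·3 = 12.8; e = 14.3 − 12.8 = 1.5
d=5: R̂ = -2.2 + 5·5 = 22.8; e = 20.8 − 22.8 = -2
d=6: R̂ = -2.2 + 5·6 = 27.8; e = 28.8 − 27.8 = 1
Signs: − + − +
Runs: −×1, +×1, −×1, +×1 → 4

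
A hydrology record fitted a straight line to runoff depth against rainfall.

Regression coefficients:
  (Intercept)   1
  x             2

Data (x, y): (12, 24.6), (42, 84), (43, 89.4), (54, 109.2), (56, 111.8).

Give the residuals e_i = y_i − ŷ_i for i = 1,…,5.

x=12: ŷ = 1 + 2·12 = 25; e = 24.6 − 25 = -0.4
x=42: ŷ = 1 + 2·42 = 85; e = 84 − 85 = -1
x=43: ŷ = 1 + 2·43 = 87; e = 89.4 − 87 = 2.4
x=54: ŷ = 1 + 2·54 = 109; e = 109.2 − 109 = 0.2
x=56: ŷ = 1 + 2·56 = 113; e = 111.8 − 113 = -1.2

-0.4, -1, 2.4, 0.2, -1.2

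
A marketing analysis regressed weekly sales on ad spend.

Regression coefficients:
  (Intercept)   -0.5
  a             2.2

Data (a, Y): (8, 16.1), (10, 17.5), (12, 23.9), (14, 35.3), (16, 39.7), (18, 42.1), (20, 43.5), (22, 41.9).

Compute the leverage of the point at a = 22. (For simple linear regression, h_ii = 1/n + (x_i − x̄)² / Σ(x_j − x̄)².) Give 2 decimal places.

ā = (8 + 10 + 12 + 14 + 16 + 18 + 20 + 22)/8 = 15
Σ(a − ā)² = 49 + 25 + 9 + 1 + 1 + 9 + 25 + 49 = 168
h = 1/8 + (7)²/168 = 0.125 + 0.291667 = 0.42

h = 0.42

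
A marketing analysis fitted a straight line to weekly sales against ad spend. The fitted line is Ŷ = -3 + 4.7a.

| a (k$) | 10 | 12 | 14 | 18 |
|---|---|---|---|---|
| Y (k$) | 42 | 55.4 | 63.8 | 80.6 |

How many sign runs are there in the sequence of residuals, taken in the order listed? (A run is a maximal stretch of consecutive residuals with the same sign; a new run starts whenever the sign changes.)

3 runs

a=10: Ŷ = -3 + 4.7·10 = 44; e = 42 − 44 = -2
a=12: Ŷ = -3 + 4.7·12 = 53.4; e = 55.4 − 53.4 = 2
a=14: Ŷ = -3 + 4.7·14 = 62.8; e = 63.8 − 62.8 = 1
a=18: Ŷ = -3 + 4.7·18 = 81.6; e = 80.6 − 81.6 = -1
Signs: − + + −
Runs: −×1, +×2, −×1 → 3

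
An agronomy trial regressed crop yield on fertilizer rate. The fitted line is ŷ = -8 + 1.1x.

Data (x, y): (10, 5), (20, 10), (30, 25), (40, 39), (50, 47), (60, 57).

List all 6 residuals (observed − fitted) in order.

2, -4, 0, 3, 0, -1

x=10: ŷ = -8 + 1.1·10 = 3; r = 5 − 3 = 2
x=20: ŷ = -8 + 1.1·20 = 14; r = 10 − 14 = -4
x=30: ŷ = -8 + 1.1·30 = 25; r = 25 − 25 = 0
x=40: ŷ = -8 + 1.1·40 = 36; r = 39 − 36 = 3
x=50: ŷ = -8 + 1.1·50 = 47; r = 47 − 47 = 0
x=60: ŷ = -8 + 1.1·60 = 58; r = 57 − 58 = -1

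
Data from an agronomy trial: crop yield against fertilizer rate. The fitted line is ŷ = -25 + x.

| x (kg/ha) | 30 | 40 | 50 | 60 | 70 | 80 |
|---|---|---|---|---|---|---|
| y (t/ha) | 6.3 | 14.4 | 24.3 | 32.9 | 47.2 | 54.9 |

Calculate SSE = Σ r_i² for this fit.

x=30: ŷ = -25 + 30 = 5; r = 6.3 − 5 = 1.3
x=40: ŷ = -25 + 40 = 15; r = 14.4 − 15 = -0.6
x=50: ŷ = -25 + 50 = 25; r = 24.3 − 25 = -0.7
x=60: ŷ = -25 + 60 = 35; r = 32.9 − 35 = -2.1
x=70: ŷ = -25 + 70 = 45; r = 47.2 − 45 = 2.2
x=80: ŷ = -25 + 80 = 55; r = 54.9 − 55 = -0.1
SSE = 1.69 + 0.36 + 0.49 + 4.41 + 4.84 + 0.01 = 11.8

SSE = 11.8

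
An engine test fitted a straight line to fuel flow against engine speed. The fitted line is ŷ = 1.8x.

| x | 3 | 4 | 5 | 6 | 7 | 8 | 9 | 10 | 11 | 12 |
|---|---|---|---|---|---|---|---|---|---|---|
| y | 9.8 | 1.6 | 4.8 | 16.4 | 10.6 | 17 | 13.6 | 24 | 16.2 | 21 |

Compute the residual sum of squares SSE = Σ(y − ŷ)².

x=3: ŷ = 1.8·3 = 5.4; e = 9.8 − 5.4 = 4.4
x=4: ŷ = 1.8·4 = 7.2; e = 1.6 − 7.2 = -5.6
x=5: ŷ = 1.8·5 = 9; e = 4.8 − 9 = -4.2
x=6: ŷ = 1.8·6 = 10.8; e = 16.4 − 10.8 = 5.6
x=7: ŷ = 1.8·7 = 12.6; e = 10.6 − 12.6 = -2
x=8: ŷ = 1.8·8 = 14.4; e = 17 − 14.4 = 2.6
x=9: ŷ = 1.8·9 = 16.2; e = 13.6 − 16.2 = -2.6
x=10: ŷ = 1.8·10 = 18; e = 24 − 18 = 6
x=11: ŷ = 1.8·11 = 19.8; e = 16.2 − 19.8 = -3.6
x=12: ŷ = 1.8·12 = 21.6; e = 21 − 21.6 = -0.6
SSE = 19.36 + 31.36 + 17.64 + 31.36 + 4 + 6.76 + 6.76 + 36 + 12.96 + 0.36 = 166.56

SSE = 166.56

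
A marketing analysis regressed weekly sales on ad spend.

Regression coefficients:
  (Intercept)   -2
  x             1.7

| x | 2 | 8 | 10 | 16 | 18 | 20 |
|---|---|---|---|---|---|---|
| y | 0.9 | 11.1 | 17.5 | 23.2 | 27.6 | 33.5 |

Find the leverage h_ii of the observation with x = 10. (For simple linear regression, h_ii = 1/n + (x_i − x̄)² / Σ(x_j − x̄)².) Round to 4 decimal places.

h = 0.1898

x̄ = (2 + 8 + 10 + 16 + 18 + 20)/6 = 12.3333
Σ(x − x̄)² = 106.778 + 18.7778 + 5.44444 + 13.4444 + 32.1111 + 58.7778 = 235.333
h = 1/6 + (-2.33333)²/235.333 = 0.166667 + 0.023135 = 0.1898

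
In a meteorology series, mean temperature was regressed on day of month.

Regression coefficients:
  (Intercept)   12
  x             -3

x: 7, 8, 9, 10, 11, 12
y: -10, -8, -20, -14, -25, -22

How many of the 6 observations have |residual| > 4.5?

x=7: ŷ = 12 − 3·7 = -9; e = -10 − (-9) = -1
x=8: ŷ = 12 − 3·8 = -12; e = -8 − (-12) = 4
x=9: ŷ = 12 − 3·9 = -15; e = -20 − (-15) = -5
x=10: ŷ = 12 − 3·10 = -18; e = -14 − (-18) = 4
x=11: ŷ = 12 − 3·11 = -21; e = -25 − (-21) = -4
x=12: ŷ = 12 − 3·12 = -24; e = -22 − (-24) = 2
|e| > 4.5: x=9 (|e|=5) → 1

1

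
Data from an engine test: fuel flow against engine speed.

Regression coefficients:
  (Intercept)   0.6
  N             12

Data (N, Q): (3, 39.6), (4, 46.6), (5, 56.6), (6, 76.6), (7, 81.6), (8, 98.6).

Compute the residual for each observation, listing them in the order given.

N=3: ŷ = 0.6 + 12·3 = 36.6; r = 39.6 − 36.6 = 3
N=4: ŷ = 0.6 + 12·4 = 48.6; r = 46.6 − 48.6 = -2
N=5: ŷ = 0.6 + 12·5 = 60.6; r = 56.6 − 60.6 = -4
N=6: ŷ = 0.6 + 12·6 = 72.6; r = 76.6 − 72.6 = 4
N=7: ŷ = 0.6 + 12·7 = 84.6; r = 81.6 − 84.6 = -3
N=8: ŷ = 0.6 + 12·8 = 96.6; r = 98.6 − 96.6 = 2

3, -2, -4, 4, -3, 2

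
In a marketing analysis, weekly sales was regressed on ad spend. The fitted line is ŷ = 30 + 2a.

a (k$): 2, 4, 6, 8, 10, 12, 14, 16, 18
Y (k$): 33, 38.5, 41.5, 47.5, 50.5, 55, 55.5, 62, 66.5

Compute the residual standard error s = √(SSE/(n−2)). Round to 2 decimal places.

s = 1.28

a=2: ŷ = 30 + 2·2 = 34; e = 33 − 34 = -1
a=4: ŷ = 30 + 2·4 = 38; e = 38.5 − 38 = 0.5
a=6: ŷ = 30 + 2·6 = 42; e = 41.5 − 42 = -0.5
a=8: ŷ = 30 + 2·8 = 46; e = 47.5 − 46 = 1.5
a=10: ŷ = 30 + 2·10 = 50; e = 50.5 − 50 = 0.5
a=12: ŷ = 30 + 2·12 = 54; e = 55 − 54 = 1
a=14: ŷ = 30 + 2·14 = 58; e = 55.5 − 58 = -2.5
a=16: ŷ = 30 + 2·16 = 62; e = 62 − 62 = 0
a=18: ŷ = 30 + 2·18 = 66; e = 66.5 − 66 = 0.5
SSE = 1 + 0.25 + 0.25 + 2.25 + 0.25 + 1 + 6.25 + 0 + 0.25 = 11.5
s = √(11.5/7) = √1.64286 ≈ 1.28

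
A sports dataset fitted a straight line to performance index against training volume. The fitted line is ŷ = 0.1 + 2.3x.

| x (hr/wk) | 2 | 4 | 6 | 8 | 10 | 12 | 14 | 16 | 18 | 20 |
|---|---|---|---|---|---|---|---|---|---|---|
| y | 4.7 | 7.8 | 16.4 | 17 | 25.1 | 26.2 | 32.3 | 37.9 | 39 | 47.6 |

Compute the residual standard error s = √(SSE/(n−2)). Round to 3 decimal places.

s = 1.820

x=2: ŷ = 0.1 + 2.3·2 = 4.7; r = 4.7 − 4.7 = 0
x=4: ŷ = 0.1 + 2.3·4 = 9.3; r = 7.8 − 9.3 = -1.5
x=6: ŷ = 0.1 + 2.3·6 = 13.9; r = 16.4 − 13.9 = 2.5
x=8: ŷ = 0.1 + 2.3·8 = 18.5; r = 17 − 18.5 = -1.5
x=10: ŷ = 0.1 + 2.3·10 = 23.1; r = 25.1 − 23.1 = 2
x=12: ŷ = 0.1 + 2.3·12 = 27.7; r = 26.2 − 27.7 = -1.5
x=14: ŷ = 0.1 + 2.3·14 = 32.3; r = 32.3 − 32.3 = 0
x=16: ŷ = 0.1 + 2.3·16 = 36.9; r = 37.9 − 36.9 = 1
x=18: ŷ = 0.1 + 2.3·18 = 41.5; r = 39 − 41.5 = -2.5
x=20: ŷ = 0.1 + 2.3·20 = 46.1; r = 47.6 − 46.1 = 1.5
SSE = 0 + 2.25 + 6.25 + 2.25 + 4 + 2.25 + 0 + 1 + 6.25 + 2.25 = 26.5
s = √(26.5/8) = √3.3125 ≈ 1.820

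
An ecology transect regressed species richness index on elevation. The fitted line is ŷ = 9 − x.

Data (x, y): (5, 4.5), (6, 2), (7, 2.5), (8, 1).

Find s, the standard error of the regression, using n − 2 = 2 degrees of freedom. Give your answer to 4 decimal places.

s = 0.8660

x=5: ŷ = 9 − 5 = 4; e = 4.5 − 4 = 0.5
x=6: ŷ = 9 − 6 = 3; e = 2 − 3 = -1
x=7: ŷ = 9 − 7 = 2; e = 2.5 − 2 = 0.5
x=8: ŷ = 9 − 8 = 1; e = 1 − 1 = 0
SSE = 0.25 + 1 + 0.25 + 0 = 1.5
s = √(1.5/2) = √0.75 ≈ 0.8660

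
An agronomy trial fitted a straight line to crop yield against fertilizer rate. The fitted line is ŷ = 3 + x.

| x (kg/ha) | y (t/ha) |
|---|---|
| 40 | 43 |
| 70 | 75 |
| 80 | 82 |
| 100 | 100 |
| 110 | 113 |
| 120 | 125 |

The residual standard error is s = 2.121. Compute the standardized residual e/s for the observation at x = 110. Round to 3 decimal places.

0.000

ŷ = 3 + 110 = 113
e = 113 − 113 = 0
e/s = 0 / 2.121 = 0.000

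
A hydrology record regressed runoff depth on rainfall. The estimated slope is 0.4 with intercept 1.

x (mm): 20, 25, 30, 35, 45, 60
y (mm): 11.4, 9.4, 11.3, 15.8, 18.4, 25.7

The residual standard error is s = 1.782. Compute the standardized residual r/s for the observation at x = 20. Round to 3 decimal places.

ŷ = 1 + 0.4·20 = 9
r = 11.4 − 9 = 2.4
r/s = 2.4 / 1.782 = 1.347

1.347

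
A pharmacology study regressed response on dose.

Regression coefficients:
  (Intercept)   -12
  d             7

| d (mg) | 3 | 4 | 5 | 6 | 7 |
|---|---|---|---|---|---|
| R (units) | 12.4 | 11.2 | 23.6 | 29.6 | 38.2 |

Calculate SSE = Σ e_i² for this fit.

d=3: ŷ = -12 + 7·3 = 9; e = 12.4 − 9 = 3.4
d=4: ŷ = -12 + 7·4 = 16; e = 11.2 − 16 = -4.8
d=5: ŷ = -12 + 7·5 = 23; e = 23.6 − 23 = 0.6
d=6: ŷ = -12 + 7·6 = 30; e = 29.6 − 30 = -0.4
d=7: ŷ = -12 + 7·7 = 37; e = 38.2 − 37 = 1.2
SSE = 11.56 + 23.04 + 0.36 + 0.16 + 1.44 = 36.56

SSE = 36.56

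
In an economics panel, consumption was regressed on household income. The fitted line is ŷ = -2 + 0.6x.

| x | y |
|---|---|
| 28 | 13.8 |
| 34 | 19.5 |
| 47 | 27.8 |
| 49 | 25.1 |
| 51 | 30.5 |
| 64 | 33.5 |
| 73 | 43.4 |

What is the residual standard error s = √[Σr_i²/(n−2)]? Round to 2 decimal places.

x=28: ŷ = -2 + 0.6·28 = 14.8; r = 13.8 − 14.8 = -1
x=34: ŷ = -2 + 0.6·34 = 18.4; r = 19.5 − 18.4 = 1.1
x=47: ŷ = -2 + 0.6·47 = 26.2; r = 27.8 − 26.2 = 1.6
x=49: ŷ = -2 + 0.6·49 = 27.4; r = 25.1 − 27.4 = -2.3
x=51: ŷ = -2 + 0.6·51 = 28.6; r = 30.5 − 28.6 = 1.9
x=64: ŷ = -2 + 0.6·64 = 36.4; r = 33.5 − 36.4 = -2.9
x=73: ŷ = -2 + 0.6·73 = 41.8; r = 43.4 − 41.8 = 1.6
SSE = 1 + 1.21 + 2.56 + 5.29 + 3.61 + 8.41 + 2.56 = 24.64
s = √(24.64/5) = √4.928 ≈ 2.22

s = 2.22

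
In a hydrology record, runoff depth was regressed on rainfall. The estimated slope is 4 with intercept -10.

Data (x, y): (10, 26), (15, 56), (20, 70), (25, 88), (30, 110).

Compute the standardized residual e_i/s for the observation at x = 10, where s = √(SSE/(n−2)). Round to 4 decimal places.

x=10: ŷ = -10 + 4·10 = 30; e = 26 − 30 = -4
x=15: ŷ = -10 + 4·15 = 50; e = 56 − 50 = 6
x=20: ŷ = -10 + 4·20 = 70; e = 70 − 70 = 0
x=25: ŷ = -10 + 4·25 = 90; e = 88 − 90 = -2
x=30: ŷ = -10 + 4·30 = 110; e = 110 − 110 = 0
SSE = 16 + 36 + 0 + 4 + 0 = 56
s = √(56/3) = 4.32049
e/s = -4 / 4.32049 = -0.9258

-0.9258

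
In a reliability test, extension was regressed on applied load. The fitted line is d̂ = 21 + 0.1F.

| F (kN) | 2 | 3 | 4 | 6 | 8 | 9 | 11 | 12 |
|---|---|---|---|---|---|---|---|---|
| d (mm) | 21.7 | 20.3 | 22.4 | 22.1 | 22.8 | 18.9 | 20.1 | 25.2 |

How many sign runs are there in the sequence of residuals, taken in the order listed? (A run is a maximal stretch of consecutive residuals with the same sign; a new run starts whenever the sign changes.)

F=2: d̂ = 21 + 0.1·2 = 21.2; r = 21.7 − 21.2 = 0.5
F=3: d̂ = 21 + 0.1·3 = 21.3; r = 20.3 − 21.3 = -1
F=4: d̂ = 21 + 0.1·4 = 21.4; r = 22.4 − 21.4 = 1
F=6: d̂ = 21 + 0.1·6 = 21.6; r = 22.1 − 21.6 = 0.5
F=8: d̂ = 21 + 0.1·8 = 21.8; r = 22.8 − 21.8 = 1
F=9: d̂ = 21 + 0.1·9 = 21.9; r = 18.9 − 21.9 = -3
F=11: d̂ = 21 + 0.1·11 = 22.1; r = 20.1 − 22.1 = -2
F=12: d̂ = 21 + 0.1·12 = 22.2; r = 25.2 − 22.2 = 3
Signs: + − + + + − − +
Runs: +×1, −×1, +×3, −×2, +×1 → 5

5 runs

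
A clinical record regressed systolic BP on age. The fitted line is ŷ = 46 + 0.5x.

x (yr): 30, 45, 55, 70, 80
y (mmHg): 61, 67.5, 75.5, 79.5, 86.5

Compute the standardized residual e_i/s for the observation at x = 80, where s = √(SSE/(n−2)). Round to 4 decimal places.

0.3162

x=30: ŷ = 46 + 0.5·30 = 61; e = 61 − 61 = 0
x=45: ŷ = 46 + 0.5·45 = 68.5; e = 67.5 − 68.5 = -1
x=55: ŷ = 46 + 0.5·55 = 73.5; e = 75.5 − 73.5 = 2
x=70: ŷ = 46 + 0.5·70 = 81; e = 79.5 − 81 = -1.5
x=80: ŷ = 46 + 0.5·80 = 86; e = 86.5 − 86 = 0.5
SSE = 0 + 1 + 4 + 2.25 + 0.25 = 7.5
s = √(7.5/3) = 1.58114
e/s = 0.5 / 1.58114 = 0.3162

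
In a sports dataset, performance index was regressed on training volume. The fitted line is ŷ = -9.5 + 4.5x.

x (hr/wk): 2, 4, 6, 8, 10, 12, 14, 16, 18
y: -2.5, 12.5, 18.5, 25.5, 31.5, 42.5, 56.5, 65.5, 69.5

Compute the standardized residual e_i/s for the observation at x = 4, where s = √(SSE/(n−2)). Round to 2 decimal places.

1.32

x=2: ŷ = -9.5 + 4.5·2 = -0.5; e = -2.5 − (-0.5) = -2
x=4: ŷ = -9.5 + 4.5·4 = 8.5; e = 12.5 − 8.5 = 4
x=6: ŷ = -9.5 + 4.5·6 = 17.5; e = 18.5 − 17.5 = 1
x=8: ŷ = -9.5 + 4.5·8 = 26.5; e = 25.5 − 26.5 = -1
x=10: ŷ = -9.5 + 4.5·10 = 35.5; e = 31.5 − 35.5 = -4
x=12: ŷ = -9.5 + 4.5·12 = 44.5; e = 42.5 − 44.5 = -2
x=14: ŷ = -9.5 + 4.5·14 = 53.5; e = 56.5 − 53.5 = 3
x=16: ŷ = -9.5 + 4.5·16 = 62.5; e = 65.5 − 62.5 = 3
x=18: ŷ = -9.5 + 4.5·18 = 71.5; e = 69.5 − 71.5 = -2
SSE = 4 + 16 + 1 + 1 + 16 + 4 + 9 + 9 + 4 = 64
s = √(64/7) = 3.02372
e/s = 4 / 3.02372 = 1.32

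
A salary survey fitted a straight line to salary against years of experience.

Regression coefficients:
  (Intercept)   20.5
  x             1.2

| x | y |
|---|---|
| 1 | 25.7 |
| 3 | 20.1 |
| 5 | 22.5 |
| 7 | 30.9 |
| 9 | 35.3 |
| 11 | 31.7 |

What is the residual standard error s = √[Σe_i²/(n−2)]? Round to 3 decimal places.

s = 4.243

x=1: ŷ = 20.5 + 1.2·1 = 21.7; e = 25.7 − 21.7 = 4
x=3: ŷ = 20.5 + 1.2·3 = 24.1; e = 20.1 − 24.1 = -4
x=5: ŷ = 20.5 + 1.2·5 = 26.5; e = 22.5 − 26.5 = -4
x=7: ŷ = 20.5 + 1.2·7 = 28.9; e = 30.9 − 28.9 = 2
x=9: ŷ = 20.5 + 1.2·9 = 31.3; e = 35.3 − 31.3 = 4
x=11: ŷ = 20.5 + 1.2·11 = 33.7; e = 31.7 − 33.7 = -2
SSE = 16 + 16 + 16 + 4 + 16 + 4 = 72
s = √(72/4) = √18 ≈ 4.243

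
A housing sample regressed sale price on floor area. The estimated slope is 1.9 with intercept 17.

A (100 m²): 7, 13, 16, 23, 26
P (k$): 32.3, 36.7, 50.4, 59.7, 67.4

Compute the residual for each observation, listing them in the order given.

A=7: P̂ = 17 + 1.9·7 = 30.3; r = 32.3 − 30.3 = 2
A=13: P̂ = 17 + 1.9·13 = 41.7; r = 36.7 − 41.7 = -5
A=16: P̂ = 17 + 1.9·16 = 47.4; r = 50.4 − 47.4 = 3
A=23: P̂ = 17 + 1.9·23 = 60.7; r = 59.7 − 60.7 = -1
A=26: P̂ = 17 + 1.9·26 = 66.4; r = 67.4 − 66.4 = 1

2, -5, 3, -1, 1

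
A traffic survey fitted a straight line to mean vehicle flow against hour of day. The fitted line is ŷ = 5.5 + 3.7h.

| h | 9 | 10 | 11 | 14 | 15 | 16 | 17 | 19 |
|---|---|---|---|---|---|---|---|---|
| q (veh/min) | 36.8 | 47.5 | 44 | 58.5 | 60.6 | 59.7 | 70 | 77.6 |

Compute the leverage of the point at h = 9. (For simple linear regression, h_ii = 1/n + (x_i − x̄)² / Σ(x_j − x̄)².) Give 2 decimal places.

h̄ = (9 + 10 + 11 + 14 + 15 + 16 + 17 + 19)/8 = 13.875
Σ(h − h̄)² = 23.7656 + 15.0156 + 8.26562 + 0.015625 + 1.26562 + 4.51562 + 9.76562 + 26.2656 = 88.875
h = 1/8 + (-4.875)²/88.875 = 0.125 + 0.267405 = 0.39

h = 0.39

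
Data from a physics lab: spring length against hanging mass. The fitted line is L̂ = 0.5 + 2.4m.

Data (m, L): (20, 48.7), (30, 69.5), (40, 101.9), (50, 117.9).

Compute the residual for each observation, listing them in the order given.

m=20: L̂ = 0.5 + 2.4·20 = 48.5; r = 48.7 − 48.5 = 0.2
m=30: L̂ = 0.5 + 2.4·30 = 72.5; r = 69.5 − 72.5 = -3
m=40: L̂ = 0.5 + 2.4·40 = 96.5; r = 101.9 − 96.5 = 5.4
m=50: L̂ = 0.5 + 2.4·50 = 120.5; r = 117.9 − 120.5 = -2.6

0.2, -3, 5.4, -2.6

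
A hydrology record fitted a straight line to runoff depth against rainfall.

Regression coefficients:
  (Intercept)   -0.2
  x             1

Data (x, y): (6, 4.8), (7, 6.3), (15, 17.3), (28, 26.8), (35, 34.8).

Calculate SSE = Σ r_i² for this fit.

x=6: ŷ = -0.2 + 6 = 5.8; r = 4.8 − 5.8 = -1
x=7: ŷ = -0.2 + 7 = 6.8; r = 6.3 − 6.8 = -0.5
x=15: ŷ = -0.2 + 15 = 14.8; r = 17.3 − 14.8 = 2.5
x=28: ŷ = -0.2 + 28 = 27.8; r = 26.8 − 27.8 = -1
x=35: ŷ = -0.2 + 35 = 34.8; r = 34.8 − 34.8 = 0
SSE = 1 + 0.25 + 6.25 + 1 + 0 = 8.5

SSE = 8.5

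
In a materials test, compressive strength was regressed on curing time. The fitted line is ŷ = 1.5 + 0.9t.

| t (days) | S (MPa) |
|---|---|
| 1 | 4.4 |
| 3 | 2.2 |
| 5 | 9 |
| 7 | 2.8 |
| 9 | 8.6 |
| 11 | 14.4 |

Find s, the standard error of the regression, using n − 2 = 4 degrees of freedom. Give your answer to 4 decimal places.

s = 3.6056

t=1: ŷ = 1.5 + 0.9·1 = 2.4; e = 4.4 − 2.4 = 2
t=3: ŷ = 1.5 + 0.9·3 = 4.2; e = 2.2 − 4.2 = -2
t=5: ŷ = 1.5 + 0.9·5 = 6; e = 9 − 6 = 3
t=7: ŷ = 1.5 + 0.9·7 = 7.8; e = 2.8 − 7.8 = -5
t=9: ŷ = 1.5 + 0.9·9 = 9.6; e = 8.6 − 9.6 = -1
t=11: ŷ = 1.5 + 0.9·11 = 11.4; e = 14.4 − 11.4 = 3
SSE = 4 + 4 + 9 + 25 + 1 + 9 = 52
s = √(52/4) = √13 ≈ 3.6056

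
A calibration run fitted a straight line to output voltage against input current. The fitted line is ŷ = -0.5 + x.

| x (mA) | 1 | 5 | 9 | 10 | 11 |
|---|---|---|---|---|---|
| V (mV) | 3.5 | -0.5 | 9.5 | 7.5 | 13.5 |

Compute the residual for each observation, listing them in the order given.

x=1: ŷ = -0.5 + 1 = 0.5; r = 3.5 − 0.5 = 3
x=5: ŷ = -0.5 + 5 = 4.5; r = -0.5 − 4.5 = -5
x=9: ŷ = -0.5 + 9 = 8.5; r = 9.5 − 8.5 = 1
x=10: ŷ = -0.5 + 10 = 9.5; r = 7.5 − 9.5 = -2
x=11: ŷ = -0.5 + 11 = 10.5; r = 13.5 − 10.5 = 3

3, -5, 1, -2, 3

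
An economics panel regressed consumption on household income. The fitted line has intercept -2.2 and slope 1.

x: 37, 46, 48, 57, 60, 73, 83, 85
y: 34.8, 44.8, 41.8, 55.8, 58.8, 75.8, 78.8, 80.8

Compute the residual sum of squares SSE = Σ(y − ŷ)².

SSE = 52

x=37: ŷ = -2.2 + 37 = 34.8; r = 34.8 − 34.8 = 0
x=46: ŷ = -2.2 + 46 = 43.8; r = 44.8 − 43.8 = 1
x=48: ŷ = -2.2 + 48 = 45.8; r = 41.8 − 45.8 = -4
x=57: ŷ = -2.2 + 57 = 54.8; r = 55.8 − 54.8 = 1
x=60: ŷ = -2.2 + 60 = 57.8; r = 58.8 − 57.8 = 1
x=73: ŷ = -2.2 + 73 = 70.8; r = 75.8 − 70.8 = 5
x=83: ŷ = -2.2 + 83 = 80.8; r = 78.8 − 80.8 = -2
x=85: ŷ = -2.2 + 85 = 82.8; r = 80.8 − 82.8 = -2
SSE = 0 + 1 + 16 + 1 + 1 + 25 + 4 + 4 = 52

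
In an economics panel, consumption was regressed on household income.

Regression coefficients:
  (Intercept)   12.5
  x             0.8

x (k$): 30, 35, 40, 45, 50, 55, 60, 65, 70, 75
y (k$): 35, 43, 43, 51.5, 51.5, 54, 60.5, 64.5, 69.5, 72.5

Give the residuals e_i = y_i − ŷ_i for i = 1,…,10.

-1.5, 2.5, -1.5, 3, -1, -2.5, 0, 0, 1, 0

x=30: ŷ = 12.5 + 0.8·30 = 36.5; e = 35 − 36.5 = -1.5
x=35: ŷ = 12.5 + 0.8·35 = 40.5; e = 43 − 40.5 = 2.5
x=40: ŷ = 12.5 + 0.8·40 = 44.5; e = 43 − 44.5 = -1.5
x=45: ŷ = 12.5 + 0.8·45 = 48.5; e = 51.5 − 48.5 = 3
x=50: ŷ = 12.5 + 0.8·50 = 52.5; e = 51.5 − 52.5 = -1
x=55: ŷ = 12.5 + 0.8·55 = 56.5; e = 54 − 56.5 = -2.5
x=60: ŷ = 12.5 + 0.8·60 = 60.5; e = 60.5 − 60.5 = 0
x=65: ŷ = 12.5 + 0.8·65 = 64.5; e = 64.5 − 64.5 = 0
x=70: ŷ = 12.5 + 0.8·70 = 68.5; e = 69.5 − 68.5 = 1
x=75: ŷ = 12.5 + 0.8·75 = 72.5; e = 72.5 − 72.5 = 0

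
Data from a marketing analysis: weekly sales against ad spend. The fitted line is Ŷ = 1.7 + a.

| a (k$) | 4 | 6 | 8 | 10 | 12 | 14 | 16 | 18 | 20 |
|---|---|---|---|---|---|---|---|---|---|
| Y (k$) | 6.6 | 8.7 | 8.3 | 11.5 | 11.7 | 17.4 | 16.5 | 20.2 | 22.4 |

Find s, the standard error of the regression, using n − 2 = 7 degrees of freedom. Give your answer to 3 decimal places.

s = 1.356

a=4: Ŷ = 1.7 + 4 = 5.7; e = 6.6 − 5.7 = 0.9
a=6: Ŷ = 1.7 + 6 = 7.7; e = 8.7 − 7.7 = 1
a=8: Ŷ = 1.7 + 8 = 9.7; e = 8.3 − 9.7 = -1.4
a=10: Ŷ = 1.7 + 10 = 11.7; e = 11.5 − 11.7 = -0.2
a=12: Ŷ = 1.7 + 12 = 13.7; e = 11.7 − 13.7 = -2
a=14: Ŷ = 1.7 + 14 = 15.7; e = 17.4 − 15.7 = 1.7
a=16: Ŷ = 1.7 + 16 = 17.7; e = 16.5 − 17.7 = -1.2
a=18: Ŷ = 1.7 + 18 = 19.7; e = 20.2 − 19.7 = 0.5
a=20: Ŷ = 1.7 + 20 = 21.7; e = 22.4 − 21.7 = 0.7
SSE = 0.81 + 1 + 1.96 + 0.04 + 4 + 2.89 + 1.44 + 0.25 + 0.49 = 12.88
s = √(12.88/7) = √1.84 ≈ 1.356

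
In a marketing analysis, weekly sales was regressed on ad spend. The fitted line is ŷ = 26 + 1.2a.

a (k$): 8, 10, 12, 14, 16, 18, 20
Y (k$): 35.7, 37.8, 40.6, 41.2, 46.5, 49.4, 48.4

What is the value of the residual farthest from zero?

a=8: ŷ = 26 + 1.2·8 = 35.6; r = 35.7 − 35.6 = 0.1
a=10: ŷ = 26 + 1.2·10 = 38; r = 37.8 − 38 = -0.2
a=12: ŷ = 26 + 1.2·12 = 40.4; r = 40.6 − 40.4 = 0.2
a=14: ŷ = 26 + 1.2·14 = 42.8; r = 41.2 − 42.8 = -1.6
a=16: ŷ = 26 + 1.2·16 = 45.2; r = 46.5 − 45.2 = 1.3
a=18: ŷ = 26 + 1.2·18 = 47.6; r = 49.4 − 47.6 = 1.8
a=20: ŷ = 26 + 1.2·20 = 50; r = 48.4 − 50 = -1.6
Largest |r| is 1.8 at a = 18, residual 1.8.

r = 1.8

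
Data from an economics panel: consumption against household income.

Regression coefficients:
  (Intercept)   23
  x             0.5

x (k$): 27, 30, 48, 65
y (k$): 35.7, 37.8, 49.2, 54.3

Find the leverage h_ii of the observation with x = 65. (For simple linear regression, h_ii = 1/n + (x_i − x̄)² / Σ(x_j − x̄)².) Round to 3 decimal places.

x̄ = (27 + 30 + 48 + 65)/4 = 42.5
Σ(x − x̄)² = 240.25 + 156.25 + 30.25 + 506.25 = 933
h = 1/4 + (22.5)²/933 = 0.25 + 0.542605 = 0.793

h = 0.793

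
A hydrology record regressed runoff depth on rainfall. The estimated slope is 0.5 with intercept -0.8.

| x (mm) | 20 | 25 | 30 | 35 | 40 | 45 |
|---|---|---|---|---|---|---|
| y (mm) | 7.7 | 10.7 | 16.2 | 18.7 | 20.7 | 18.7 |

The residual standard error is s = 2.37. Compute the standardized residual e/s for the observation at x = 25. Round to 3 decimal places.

-0.422

ŷ = -0.8 + 0.5·25 = 11.7
e = 10.7 − 11.7 = -1
e/s = -1 / 2.37 = -0.422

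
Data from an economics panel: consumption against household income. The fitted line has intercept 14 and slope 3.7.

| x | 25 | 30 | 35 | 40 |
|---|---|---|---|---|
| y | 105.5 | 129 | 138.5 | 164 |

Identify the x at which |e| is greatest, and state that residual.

x=25: ŷ = 14 + 3.7·25 = 106.5; e = 105.5 − 106.5 = -1
x=30: ŷ = 14 + 3.7·30 = 125; e = 129 − 125 = 4
x=35: ŷ = 14 + 3.7·35 = 143.5; e = 138.5 − 143.5 = -5
x=40: ŷ = 14 + 3.7·40 = 162; e = 164 − 162 = 2
Largest |e| is 5 at x = 35, residual -5.

x = 35, e = -5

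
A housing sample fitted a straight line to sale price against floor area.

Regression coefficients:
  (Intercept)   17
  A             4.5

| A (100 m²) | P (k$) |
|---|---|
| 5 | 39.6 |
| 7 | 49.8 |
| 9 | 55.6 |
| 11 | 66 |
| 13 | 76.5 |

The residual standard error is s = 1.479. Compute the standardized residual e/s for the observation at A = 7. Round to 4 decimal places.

0.8790

P̂ = 17 + 4.5·7 = 48.5
e = 49.8 − 48.5 = 1.3
e/s = 1.3 / 1.479 = 0.8790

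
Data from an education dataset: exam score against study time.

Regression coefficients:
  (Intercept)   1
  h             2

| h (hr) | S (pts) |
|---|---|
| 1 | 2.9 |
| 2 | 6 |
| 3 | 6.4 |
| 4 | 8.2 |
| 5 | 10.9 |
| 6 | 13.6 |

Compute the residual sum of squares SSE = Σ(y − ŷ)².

SSE = 2.38

h=1: Ŝ = 1 + 2·1 = 3; r = 2.9 − 3 = -0.1
h=2: Ŝ = 1 + 2·2 = 5; r = 6 − 5 = 1
h=3: Ŝ = 1 + 2·3 = 7; r = 6.4 − 7 = -0.6
h=4: Ŝ = 1 + 2·4 = 9; r = 8.2 − 9 = -0.8
h=5: Ŝ = 1 + 2·5 = 11; r = 10.9 − 11 = -0.1
h=6: Ŝ = 1 + 2·6 = 13; r = 13.6 − 13 = 0.6
SSE = 0.01 + 1 + 0.36 + 0.64 + 0.01 + 0.36 = 2.38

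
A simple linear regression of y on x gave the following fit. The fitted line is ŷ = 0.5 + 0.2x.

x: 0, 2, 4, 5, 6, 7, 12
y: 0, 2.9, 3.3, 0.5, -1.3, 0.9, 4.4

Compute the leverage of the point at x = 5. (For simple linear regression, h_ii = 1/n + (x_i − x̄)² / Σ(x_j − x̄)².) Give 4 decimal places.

x̄ = (0 + 2 + 4 + 5 + 6 + 7 + 12)/7 = 5.14286
Σ(x − x̄)² = 26.449 + 9.87755 + 1.30612 + 0.0204082 + 0.734694 + 3.44898 + 47.0204 = 88.8571
h = 1/7 + (-0.142857)²/88.8571 = 0.142857 + 0.000229674 = 0.1431

h = 0.1431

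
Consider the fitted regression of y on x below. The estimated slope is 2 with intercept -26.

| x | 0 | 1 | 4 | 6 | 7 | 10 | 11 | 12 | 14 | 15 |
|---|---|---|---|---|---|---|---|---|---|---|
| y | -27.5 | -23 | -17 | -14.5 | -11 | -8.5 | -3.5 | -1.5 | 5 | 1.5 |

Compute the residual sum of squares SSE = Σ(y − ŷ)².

x=0: ŷ = -26 + 2·0 = -26; e = -27.5 − (-26) = -1.5
x=1: ŷ = -26 + 2·1 = -24; e = -23 − (-24) = 1
x=4: ŷ = -26 + 2·4 = -18; e = -17 − (-18) = 1
x=6: ŷ = -26 + 2·6 = -14; e = -14.5 − (-14) = -0.5
x=7: ŷ = -26 + 2·7 = -12; e = -11 − (-12) = 1
x=10: ŷ = -26 + 2·10 = -6; e = -8.5 − (-6) = -2.5
x=11: ŷ = -26 + 2·11 = -4; e = -3.5 − (-4) = 0.5
x=12: ŷ = -26 + 2·12 = -2; e = -1.5 − (-2) = 0.5
x=14: ŷ = -26 + 2·14 = 2; e = 5 − 2 = 3
x=15: ŷ = -26 + 2·15 = 4; e = 1.5 − 4 = -2.5
SSE = 2.25 + 1 + 1 + 0.25 + 1 + 6.25 + 0.25 + 0.25 + 9 + 6.25 = 27.5

SSE = 27.5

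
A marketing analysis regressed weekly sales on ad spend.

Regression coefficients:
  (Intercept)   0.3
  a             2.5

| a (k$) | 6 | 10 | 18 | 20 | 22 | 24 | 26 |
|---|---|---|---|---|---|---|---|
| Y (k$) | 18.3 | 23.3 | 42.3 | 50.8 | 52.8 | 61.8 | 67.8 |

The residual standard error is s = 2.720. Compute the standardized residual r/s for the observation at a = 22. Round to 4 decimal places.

-0.9191

ŷ = 0.3 + 2.5·22 = 55.3
r = 52.8 − 55.3 = -2.5
r/s = -2.5 / 2.720 = -0.9191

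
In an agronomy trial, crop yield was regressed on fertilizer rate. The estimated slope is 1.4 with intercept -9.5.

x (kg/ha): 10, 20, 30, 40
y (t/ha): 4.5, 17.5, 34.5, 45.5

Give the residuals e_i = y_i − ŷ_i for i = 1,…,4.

0, -1, 2, -1

x=10: ŷ = -9.5 + 1.4·10 = 4.5; e = 4.5 − 4.5 = 0
x=20: ŷ = -9.5 + 1.4·20 = 18.5; e = 17.5 − 18.5 = -1
x=30: ŷ = -9.5 + 1.4·30 = 32.5; e = 34.5 − 32.5 = 2
x=40: ŷ = -9.5 + 1.4·40 = 46.5; e = 45.5 − 46.5 = -1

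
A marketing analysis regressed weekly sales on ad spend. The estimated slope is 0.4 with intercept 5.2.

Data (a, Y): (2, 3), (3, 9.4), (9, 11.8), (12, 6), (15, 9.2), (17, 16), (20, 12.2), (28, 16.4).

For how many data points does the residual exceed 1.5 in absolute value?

a=2: Ŷ = 5.2 + 0.4·2 = 6; e = 3 − 6 = -3
a=3: Ŷ = 5.2 + 0.4·3 = 6.4; e = 9.4 − 6.4 = 3
a=9: Ŷ = 5.2 + 0.4·9 = 8.8; e = 11.8 − 8.8 = 3
a=12: Ŷ = 5.2 + 0.4·12 = 10; e = 6 − 10 = -4
a=15: Ŷ = 5.2 + 0.4·15 = 11.2; e = 9.2 − 11.2 = -2
a=17: Ŷ = 5.2 + 0.4·17 = 12; e = 16 − 12 = 4
a=20: Ŷ = 5.2 + 0.4·20 = 13.2; e = 12.2 − 13.2 = -1
a=28: Ŷ = 5.2 + 0.4·28 = 16.4; e = 16.4 − 16.4 = 0
|e| > 1.5: a=2 (|e|=3), a=3 (|e|=3), a=9 (|e|=3), a=12 (|e|=4), a=15 (|e|=2), a=17 (|e|=4) → 6

6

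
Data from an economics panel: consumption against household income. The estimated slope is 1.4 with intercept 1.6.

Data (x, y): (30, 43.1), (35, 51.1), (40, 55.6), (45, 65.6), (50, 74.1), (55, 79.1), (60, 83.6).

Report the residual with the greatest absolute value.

x=30: ŷ = 1.6 + 1.4·30 = 43.6; e = 43.1 − 43.6 = -0.5
x=35: ŷ = 1.6 + 1.4·35 = 50.6; e = 51.1 − 50.6 = 0.5
x=40: ŷ = 1.6 + 1.4·40 = 57.6; e = 55.6 − 57.6 = -2
x=45: ŷ = 1.6 + 1.4·45 = 64.6; e = 65.6 − 64.6 = 1
x=50: ŷ = 1.6 + 1.4·50 = 71.6; e = 74.1 − 71.6 = 2.5
x=55: ŷ = 1.6 + 1.4·55 = 78.6; e = 79.1 − 78.6 = 0.5
x=60: ŷ = 1.6 + 1.4·60 = 85.6; e = 83.6 − 85.6 = -2
Largest |e| is 2.5 at x = 50, residual 2.5.

e = 2.5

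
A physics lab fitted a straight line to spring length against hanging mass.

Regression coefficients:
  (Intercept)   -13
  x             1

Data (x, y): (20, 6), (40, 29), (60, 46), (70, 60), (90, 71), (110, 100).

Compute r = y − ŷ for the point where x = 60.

ŷ = -13 + 60 = 47
r = 46 − 47 = -1

r = -1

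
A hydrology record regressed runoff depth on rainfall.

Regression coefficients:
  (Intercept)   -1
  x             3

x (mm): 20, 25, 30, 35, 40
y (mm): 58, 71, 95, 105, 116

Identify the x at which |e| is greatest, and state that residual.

x = 30, e = 6

x=20: ŷ = -1 + 3·20 = 59; e = 58 − 59 = -1
x=25: ŷ = -1 + 3·25 = 74; e = 71 − 74 = -3
x=30: ŷ = -1 + 3·30 = 89; e = 95 − 89 = 6
x=35: ŷ = -1 + 3·35 = 104; e = 105 − 104 = 1
x=40: ŷ = -1 + 3·40 = 119; e = 116 − 119 = -3
Largest |e| is 6 at x = 30, residual 6.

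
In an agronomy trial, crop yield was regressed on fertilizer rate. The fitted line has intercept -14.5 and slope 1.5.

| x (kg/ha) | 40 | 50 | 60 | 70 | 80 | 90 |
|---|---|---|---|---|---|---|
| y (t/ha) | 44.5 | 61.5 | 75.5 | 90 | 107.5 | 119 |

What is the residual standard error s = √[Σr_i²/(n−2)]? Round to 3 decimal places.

x=40: ŷ = -14.5 + 1.5·40 = 45.5; r = 44.5 − 45.5 = -1
x=50: ŷ = -14.5 + 1.5·50 = 60.5; r = 61.5 − 60.5 = 1
x=60: ŷ = -14.5 + 1.5·60 = 75.5; r = 75.5 − 75.5 = 0
x=70: ŷ = -14.5 + 1.5·70 = 90.5; r = 90 − 90.5 = -0.5
x=80: ŷ = -14.5 + 1.5·80 = 105.5; r = 107.5 − 105.5 = 2
x=90: ŷ = -14.5 + 1.5·90 = 120.5; r = 119 − 120.5 = -1.5
SSE = 1 + 1 + 0 + 0.25 + 4 + 2.25 = 8.5
s = √(8.5/4) = √2.125 ≈ 1.458

s = 1.458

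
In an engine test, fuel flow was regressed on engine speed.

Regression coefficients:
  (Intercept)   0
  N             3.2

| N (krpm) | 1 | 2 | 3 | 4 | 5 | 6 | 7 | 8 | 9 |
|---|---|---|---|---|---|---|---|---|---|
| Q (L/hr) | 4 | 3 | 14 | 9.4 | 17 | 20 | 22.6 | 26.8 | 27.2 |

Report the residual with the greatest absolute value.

r = 4.4

N=1: Q̂ = 3.2·1 = 3.2; r = 4 − 3.2 = 0.8
N=2: Q̂ = 3.2·2 = 6.4; r = 3 − 6.4 = -3.4
N=3: Q̂ = 3.2·3 = 9.6; r = 14 − 9.6 = 4.4
N=4: Q̂ = 3.2·4 = 12.8; r = 9.4 − 12.8 = -3.4
N=5: Q̂ = 3.2·5 = 16; r = 17 − 16 = 1
N=6: Q̂ = 3.2·6 = 19.2; r = 20 − 19.2 = 0.8
N=7: Q̂ = 3.2·7 = 22.4; r = 22.6 − 22.4 = 0.2
N=8: Q̂ = 3.2·8 = 25.6; r = 26.8 − 25.6 = 1.2
N=9: Q̂ = 3.2·9 = 28.8; r = 27.2 − 28.8 = -1.6
Largest |r| is 4.4 at N = 3, residual 4.4.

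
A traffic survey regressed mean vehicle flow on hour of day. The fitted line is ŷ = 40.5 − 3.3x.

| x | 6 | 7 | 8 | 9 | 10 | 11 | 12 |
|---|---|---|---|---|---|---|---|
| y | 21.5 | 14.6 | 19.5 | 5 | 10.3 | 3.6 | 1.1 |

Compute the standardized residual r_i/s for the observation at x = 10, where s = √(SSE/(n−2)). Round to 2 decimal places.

0.70

x=6: ŷ = 40.5 − 3.3·6 = 20.7; r = 21.5 − 20.7 = 0.8
x=7: ŷ = 40.5 − 3.3·7 = 17.4; r = 14.6 − 17.4 = -2.8
x=8: ŷ = 40.5 − 3.3·8 = 14.1; r = 19.5 − 14.1 = 5.4
x=9: ŷ = 40.5 − 3.3·9 = 10.8; r = 5 − 10.8 = -5.8
x=10: ŷ = 40.5 − 3.3·10 = 7.5; r = 10.3 − 7.5 = 2.8
x=11: ŷ = 40.5 − 3.3·11 = 4.2; r = 3.6 − 4.2 = -0.6
x=12: ŷ = 40.5 − 3.3·12 = 0.9; r = 1.1 − 0.9 = 0.2
SSE = 0.64 + 7.84 + 29.16 + 33.64 + 7.84 + 0.36 + 0.04 = 79.52
s = √(79.52/5) = 3.98798
r/s = 2.8 / 3.98798 = 0.70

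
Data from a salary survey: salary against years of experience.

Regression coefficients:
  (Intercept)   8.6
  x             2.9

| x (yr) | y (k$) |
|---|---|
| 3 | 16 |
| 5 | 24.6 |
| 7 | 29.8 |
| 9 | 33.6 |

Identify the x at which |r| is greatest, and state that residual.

x = 5, r = 1.5

x=3: ŷ = 8.6 + 2.9·3 = 17.3; r = 16 − 17.3 = -1.3
x=5: ŷ = 8.6 + 2.9·5 = 23.1; r = 24.6 − 23.1 = 1.5
x=7: ŷ = 8.6 + 2.9·7 = 28.9; r = 29.8 − 28.9 = 0.9
x=9: ŷ = 8.6 + 2.9·9 = 34.7; r = 33.6 − 34.7 = -1.1
Largest |r| is 1.5 at x = 5, residual 1.5.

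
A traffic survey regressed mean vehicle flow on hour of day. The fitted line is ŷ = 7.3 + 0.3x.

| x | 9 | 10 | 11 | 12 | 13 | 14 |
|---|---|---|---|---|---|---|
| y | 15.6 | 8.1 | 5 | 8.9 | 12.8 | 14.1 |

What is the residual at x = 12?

r = -2

ŷ = 7.3 + 0.3·12 = 10.9
r = 8.9 − 10.9 = -2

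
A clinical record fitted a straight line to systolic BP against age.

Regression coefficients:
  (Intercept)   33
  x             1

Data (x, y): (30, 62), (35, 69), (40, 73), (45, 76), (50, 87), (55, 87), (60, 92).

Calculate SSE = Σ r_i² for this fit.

SSE = 24

x=30: ŷ = 33 + 30 = 63; r = 62 − 63 = -1
x=35: ŷ = 33 + 35 = 68; r = 69 − 68 = 1
x=40: ŷ = 33 + 40 = 73; r = 73 − 73 = 0
x=45: ŷ = 33 + 45 = 78; r = 76 − 78 = -2
x=50: ŷ = 33 + 50 = 83; r = 87 − 83 = 4
x=55: ŷ = 33 + 55 = 88; r = 87 − 88 = -1
x=60: ŷ = 33 + 60 = 93; r = 92 − 93 = -1
SSE = 1 + 1 + 0 + 4 + 16 + 1 + 1 = 24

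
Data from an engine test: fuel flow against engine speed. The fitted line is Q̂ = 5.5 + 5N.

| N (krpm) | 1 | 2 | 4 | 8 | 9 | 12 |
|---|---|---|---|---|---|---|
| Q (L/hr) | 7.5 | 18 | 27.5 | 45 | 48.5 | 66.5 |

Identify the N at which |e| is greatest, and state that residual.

N=1: Q̂ = 5.5 + 5·1 = 10.5; e = 7.5 − 10.5 = -3
N=2: Q̂ = 5.5 + 5·2 = 15.5; e = 18 − 15.5 = 2.5
N=4: Q̂ = 5.5 + 5·4 = 25.5; e = 27.5 − 25.5 = 2
N=8: Q̂ = 5.5 + 5·8 = 45.5; e = 45 − 45.5 = -0.5
N=9: Q̂ = 5.5 + 5·9 = 50.5; e = 48.5 − 50.5 = -2
N=12: Q̂ = 5.5 + 5·12 = 65.5; e = 66.5 − 65.5 = 1
Largest |e| is 3 at N = 1, residual -3.

N = 1, e = -3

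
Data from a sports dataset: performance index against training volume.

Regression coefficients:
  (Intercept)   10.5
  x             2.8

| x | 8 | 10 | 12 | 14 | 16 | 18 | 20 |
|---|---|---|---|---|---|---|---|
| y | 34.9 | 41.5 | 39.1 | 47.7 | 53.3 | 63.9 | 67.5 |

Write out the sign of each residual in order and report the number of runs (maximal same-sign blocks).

x=8: ŷ = 10.5 + 2.8·8 = 32.9; r = 34.9 − 32.9 = 2
x=10: ŷ = 10.5 + 2.8·10 = 38.5; r = 41.5 − 38.5 = 3
x=12: ŷ = 10.5 + 2.8·12 = 44.1; r = 39.1 − 44.1 = -5
x=14: ŷ = 10.5 + 2.8·14 = 49.7; r = 47.7 − 49.7 = -2
x=16: ŷ = 10.5 + 2.8·16 = 55.3; r = 53.3 − 55.3 = -2
x=18: ŷ = 10.5 + 2.8·18 = 60.9; r = 63.9 − 60.9 = 3
x=20: ŷ = 10.5 + 2.8·20 = 66.5; r = 67.5 − 66.5 = 1
Signs: + + − − − + +
Runs: +×2, −×3, +×2 → 3

3 runs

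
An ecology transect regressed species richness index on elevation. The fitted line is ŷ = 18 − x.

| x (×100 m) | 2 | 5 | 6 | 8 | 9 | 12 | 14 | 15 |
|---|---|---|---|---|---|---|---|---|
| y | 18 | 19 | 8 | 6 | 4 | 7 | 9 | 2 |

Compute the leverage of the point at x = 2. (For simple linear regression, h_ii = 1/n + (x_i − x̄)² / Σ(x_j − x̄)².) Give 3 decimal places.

h = 0.451

x̄ = (2 + 5 + 6 + 8 + 9 + 12 + 14 + 15)/8 = 8.875
Σ(x − x̄)² = 47.2656 + 15.0156 + 8.26562 + 0.765625 + 0.015625 + 9.76562 + 26.2656 + 37.5156 = 144.875
h = 1/8 + (-6.875)²/144.875 = 0.125 + 0.326251 = 0.451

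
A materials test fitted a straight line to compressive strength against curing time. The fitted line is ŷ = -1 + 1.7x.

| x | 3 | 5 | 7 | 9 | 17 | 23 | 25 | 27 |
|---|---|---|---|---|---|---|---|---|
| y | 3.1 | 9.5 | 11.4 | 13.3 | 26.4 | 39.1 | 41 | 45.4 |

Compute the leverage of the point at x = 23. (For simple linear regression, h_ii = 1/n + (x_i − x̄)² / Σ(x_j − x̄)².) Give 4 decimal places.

x̄ = (3 + 5 + 7 + 9 + 17 + 23 + 25 + 27)/8 = 14.5
Σ(x − x̄)² = 132.25 + 90.25 + 56.25 + 30.25 + 6.25 + 72.25 + 110.25 + 156.25 = 654
h = 1/8 + (8.5)²/654 = 0.125 + 0.110474 = 0.2355

h = 0.2355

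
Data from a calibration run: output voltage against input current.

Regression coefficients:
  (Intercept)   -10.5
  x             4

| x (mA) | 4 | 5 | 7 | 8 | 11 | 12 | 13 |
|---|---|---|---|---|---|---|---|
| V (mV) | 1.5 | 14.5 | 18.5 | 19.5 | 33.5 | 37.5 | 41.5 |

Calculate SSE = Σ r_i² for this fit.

SSE = 46

x=4: ŷ = -10.5 + 4·4 = 5.5; r = 1.5 − 5.5 = -4
x=5: ŷ = -10.5 + 4·5 = 9.5; r = 14.5 − 9.5 = 5
x=7: ŷ = -10.5 + 4·7 = 17.5; r = 18.5 − 17.5 = 1
x=8: ŷ = -10.5 + 4·8 = 21.5; r = 19.5 − 21.5 = -2
x=11: ŷ = -10.5 + 4·11 = 33.5; r = 33.5 − 33.5 = 0
x=12: ŷ = -10.5 + 4·12 = 37.5; r = 37.5 − 37.5 = 0
x=13: ŷ = -10.5 + 4·13 = 41.5; r = 41.5 − 41.5 = 0
SSE = 16 + 25 + 1 + 4 + 0 + 0 + 0 = 46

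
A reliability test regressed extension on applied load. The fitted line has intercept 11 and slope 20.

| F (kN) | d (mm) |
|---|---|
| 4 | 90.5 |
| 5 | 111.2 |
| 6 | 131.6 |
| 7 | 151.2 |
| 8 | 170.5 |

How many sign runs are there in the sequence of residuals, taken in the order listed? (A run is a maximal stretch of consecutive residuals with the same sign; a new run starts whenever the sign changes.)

3 runs

F=4: d̂ = 11 + 20·4 = 91; e = 90.5 − 91 = -0.5
F=5: d̂ = 11 + 20·5 = 111; e = 111.2 − 111 = 0.2
F=6: d̂ = 11 + 20·6 = 131; e = 131.6 − 131 = 0.6
F=7: d̂ = 11 + 20·7 = 151; e = 151.2 − 151 = 0.2
F=8: d̂ = 11 + 20·8 = 171; e = 170.5 − 171 = -0.5
Signs: − + + + −
Runs: −×1, +×3, −×1 → 3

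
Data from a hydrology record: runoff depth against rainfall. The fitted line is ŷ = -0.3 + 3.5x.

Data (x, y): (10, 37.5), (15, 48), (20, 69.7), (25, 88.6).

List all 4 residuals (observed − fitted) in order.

2.8, -4.2, 0, 1.4

x=10: ŷ = -0.3 + 3.5·10 = 34.7; e = 37.5 − 34.7 = 2.8
x=15: ŷ = -0.3 + 3.5·15 = 52.2; e = 48 − 52.2 = -4.2
x=20: ŷ = -0.3 + 3.5·20 = 69.7; e = 69.7 − 69.7 = 0
x=25: ŷ = -0.3 + 3.5·25 = 87.2; e = 88.6 − 87.2 = 1.4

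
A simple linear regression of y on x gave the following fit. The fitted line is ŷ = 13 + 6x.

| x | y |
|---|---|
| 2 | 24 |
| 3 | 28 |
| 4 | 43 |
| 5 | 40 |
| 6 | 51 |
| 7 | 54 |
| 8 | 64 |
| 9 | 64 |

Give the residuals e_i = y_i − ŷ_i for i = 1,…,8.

x=2: ŷ = 13 + 6·2 = 25; e = 24 − 25 = -1
x=3: ŷ = 13 + 6·3 = 31; e = 28 − 31 = -3
x=4: ŷ = 13 + 6·4 = 37; e = 43 − 37 = 6
x=5: ŷ = 13 + 6·5 = 43; e = 40 − 43 = -3
x=6: ŷ = 13 + 6·6 = 49; e = 51 − 49 = 2
x=7: ŷ = 13 + 6·7 = 55; e = 54 − 55 = -1
x=8: ŷ = 13 + 6·8 = 61; e = 64 − 61 = 3
x=9: ŷ = 13 + 6·9 = 67; e = 64 − 67 = -3

-1, -3, 6, -3, 2, -1, 3, -3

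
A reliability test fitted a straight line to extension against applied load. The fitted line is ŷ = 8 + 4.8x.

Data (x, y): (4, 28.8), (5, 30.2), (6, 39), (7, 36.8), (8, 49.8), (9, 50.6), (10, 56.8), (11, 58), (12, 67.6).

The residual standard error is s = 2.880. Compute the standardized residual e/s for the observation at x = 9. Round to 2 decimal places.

-0.21

ŷ = 8 + 4.8·9 = 51.2
e = 50.6 − 51.2 = -0.6
e/s = -0.6 / 2.880 = -0.21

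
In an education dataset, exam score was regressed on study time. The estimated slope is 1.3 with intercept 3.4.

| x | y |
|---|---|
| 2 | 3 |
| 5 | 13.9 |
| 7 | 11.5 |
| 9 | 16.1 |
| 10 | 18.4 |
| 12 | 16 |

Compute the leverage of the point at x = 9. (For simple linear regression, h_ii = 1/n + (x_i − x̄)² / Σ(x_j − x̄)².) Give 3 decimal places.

h = 0.201

x̄ = (2 + 5 + 7 + 9 + 10 + 12)/6 = 7.5
Σ(x − x̄)² = 30.25 + 6.25 + 0.25 + 2.25 + 6.25 + 20.25 = 65.5
h = 1/6 + (1.5)²/65.5 = 0.166667 + 0.0343511 = 0.201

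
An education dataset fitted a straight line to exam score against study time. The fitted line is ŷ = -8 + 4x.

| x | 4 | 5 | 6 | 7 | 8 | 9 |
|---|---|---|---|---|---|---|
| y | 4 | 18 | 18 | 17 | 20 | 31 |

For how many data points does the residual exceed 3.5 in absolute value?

3

x=4: ŷ = -8 + 4·4 = 8; e = 4 − 8 = -4
x=5: ŷ = -8 + 4·5 = 12; e = 18 − 12 = 6
x=6: ŷ = -8 + 4·6 = 16; e = 18 − 16 = 2
x=7: ŷ = -8 + 4·7 = 20; e = 17 − 20 = -3
x=8: ŷ = -8 + 4·8 = 24; e = 20 − 24 = -4
x=9: ŷ = -8 + 4·9 = 28; e = 31 − 28 = 3
|e| > 3.5: x=4 (|e|=4), x=5 (|e|=6), x=8 (|e|=4) → 3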